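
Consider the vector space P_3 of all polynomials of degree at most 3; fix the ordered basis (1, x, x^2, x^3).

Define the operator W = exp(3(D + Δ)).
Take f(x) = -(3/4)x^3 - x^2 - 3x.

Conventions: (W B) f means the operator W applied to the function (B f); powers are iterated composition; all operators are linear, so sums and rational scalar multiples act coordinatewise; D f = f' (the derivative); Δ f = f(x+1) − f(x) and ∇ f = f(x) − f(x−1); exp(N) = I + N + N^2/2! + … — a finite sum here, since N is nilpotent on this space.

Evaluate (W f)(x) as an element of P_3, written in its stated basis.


the image equals g(x) = -(3/4)x^3 - (29/2)x^2 - (411/4)x - 1047/4

order-1 term: -(27/2)x^2 - (75/4)x - 93/4
order-2 term: -81x - 153/2
order-3 term: -162
the series for exp(3(D + Δ)) f terminates at order 3
exp(3(D + Δ)) f = -(3/4)x^3 - (29/2)x^2 - (411/4)x - 1047/4


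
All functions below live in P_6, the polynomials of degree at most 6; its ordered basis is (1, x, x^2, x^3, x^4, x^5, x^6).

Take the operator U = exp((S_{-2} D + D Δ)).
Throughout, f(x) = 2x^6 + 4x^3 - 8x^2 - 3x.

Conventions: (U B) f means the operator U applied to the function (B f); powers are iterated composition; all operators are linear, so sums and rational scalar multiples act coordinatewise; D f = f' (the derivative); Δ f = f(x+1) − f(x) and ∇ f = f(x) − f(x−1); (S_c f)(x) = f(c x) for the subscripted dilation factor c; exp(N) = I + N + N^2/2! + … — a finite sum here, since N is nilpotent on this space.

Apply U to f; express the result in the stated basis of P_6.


order-1 term: -384x^5 + 60x^4 + 120x^3 + 168x^2 + 116x + 5
order-2 term: -15360x^4 - 4800x^3 - 4680x^2 - 3456x - 434
order-3 term: 163840x^3 - 80640x^2 - 64800x - 29552
order-4 term: 491520x^2 + 326400x + 66360
order-5 term: -393216x + 261888
order-6 term: -65536
the series for exp((S_{-2} D + D Δ)) f terminates at order 6
exp((S_{-2} D + D Δ)) f = 2x^6 - 384x^5 - 15300x^4 + 159164x^3 + 406360x^2 - 134959x + 232731

the image equals g(x) = 2x^6 - 384x^5 - 15300x^4 + 159164x^3 + 406360x^2 - 134959x + 232731


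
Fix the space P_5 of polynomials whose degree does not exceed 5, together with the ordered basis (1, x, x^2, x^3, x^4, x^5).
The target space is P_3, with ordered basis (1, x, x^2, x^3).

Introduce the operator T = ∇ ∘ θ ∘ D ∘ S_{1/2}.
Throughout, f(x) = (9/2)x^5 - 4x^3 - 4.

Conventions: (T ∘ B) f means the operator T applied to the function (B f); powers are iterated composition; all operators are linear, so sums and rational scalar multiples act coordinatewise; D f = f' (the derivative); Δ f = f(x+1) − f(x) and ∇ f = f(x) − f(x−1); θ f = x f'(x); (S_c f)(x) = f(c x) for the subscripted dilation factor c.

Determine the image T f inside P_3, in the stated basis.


S_{1/2} f = (9/64)x^5 - (1/2)x^3 - 4
D S_{1/2} f = (45/64)x^4 - (3/2)x^2
θ D S_{1/2} f = (45/16)x^4 - 3x^2
∇ θ D S_{1/2} f = (45/4)x^3 - (135/8)x^2 + (21/4)x + 3/16

g(x) = (45/4)x^3 - (135/8)x^2 + (21/4)x + 3/16


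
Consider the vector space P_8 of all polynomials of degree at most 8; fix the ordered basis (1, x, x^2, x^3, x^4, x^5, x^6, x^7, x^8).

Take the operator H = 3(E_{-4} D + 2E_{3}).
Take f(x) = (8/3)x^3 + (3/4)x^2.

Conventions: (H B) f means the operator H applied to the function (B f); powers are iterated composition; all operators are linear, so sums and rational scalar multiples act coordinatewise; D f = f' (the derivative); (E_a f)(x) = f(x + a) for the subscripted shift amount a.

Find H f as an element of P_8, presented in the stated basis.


the image equals g(x) = 16x^3 + (345/2)x^2 + (543/2)x + 1677/2

D f = 8x^2 + (3/2)x
E_{-4} D f = 8x^2 - (125/2)x + 122
E_{3} f = (8/3)x^3 + (99/4)x^2 + (153/2)x + 315/4
(2E_{3}) f = (16/3)x^3 + (99/2)x^2 + 153x + 315/2
(E_{-4} D + 2E_{3}) f = (16/3)x^3 + (115/2)x^2 + (181/2)x + 559/2
(3(E_{-4} D + 2E_{3})) f = 16x^3 + (345/2)x^2 + (543/2)x + 1677/2


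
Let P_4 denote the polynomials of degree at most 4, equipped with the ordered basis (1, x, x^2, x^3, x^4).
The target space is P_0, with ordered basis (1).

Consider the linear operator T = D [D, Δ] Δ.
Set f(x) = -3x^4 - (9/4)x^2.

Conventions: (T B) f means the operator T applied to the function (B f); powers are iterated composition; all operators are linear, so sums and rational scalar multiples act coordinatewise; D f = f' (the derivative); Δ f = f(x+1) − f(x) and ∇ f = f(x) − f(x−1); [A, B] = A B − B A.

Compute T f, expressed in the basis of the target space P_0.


the image equals g(x) = 0

Δ f = -12x^3 - 18x^2 - (33/2)x - 21/4
Δ Δ f = -36x^2 - 72x - 93/2
D Δ Δ f = -72x - 72
D Δ f = -36x^2 - 36x - 33/2
Δ D Δ f = -72x - 72
[D, Δ] Δ f = 0
D [D, Δ] Δ f = 0


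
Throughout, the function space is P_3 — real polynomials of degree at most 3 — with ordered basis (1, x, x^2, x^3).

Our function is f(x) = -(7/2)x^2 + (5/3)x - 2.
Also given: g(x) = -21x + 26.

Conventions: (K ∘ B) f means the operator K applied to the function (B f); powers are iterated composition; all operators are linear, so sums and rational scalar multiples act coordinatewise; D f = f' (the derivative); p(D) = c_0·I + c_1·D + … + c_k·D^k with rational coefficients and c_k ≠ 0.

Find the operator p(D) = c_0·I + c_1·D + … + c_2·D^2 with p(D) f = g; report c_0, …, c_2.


c_0 = 0, c_1 = 3, c_2 = -3

D^0 f = -(7/2)x^2 + (5/3)x - 2
D^1 f = -7x + 5/3
D^2 f = -7
matching coefficients of g against c_0 f + c_1 Df + … from the top degree down determines the c_i
solution: c_0 = 0, c_1 = 3, c_2 = -3


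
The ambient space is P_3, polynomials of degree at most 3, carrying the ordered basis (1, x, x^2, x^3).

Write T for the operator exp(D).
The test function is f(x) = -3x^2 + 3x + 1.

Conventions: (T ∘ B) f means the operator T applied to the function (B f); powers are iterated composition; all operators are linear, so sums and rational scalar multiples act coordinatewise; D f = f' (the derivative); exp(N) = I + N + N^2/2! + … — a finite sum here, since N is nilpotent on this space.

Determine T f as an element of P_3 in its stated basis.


order-1 term: -6x + 3
order-2 term: -3
the series for exp(D) f terminates at order 2
exp(D) f = -3x^2 - 3x + 1

the result is g(x) = -3x^2 - 3x + 1


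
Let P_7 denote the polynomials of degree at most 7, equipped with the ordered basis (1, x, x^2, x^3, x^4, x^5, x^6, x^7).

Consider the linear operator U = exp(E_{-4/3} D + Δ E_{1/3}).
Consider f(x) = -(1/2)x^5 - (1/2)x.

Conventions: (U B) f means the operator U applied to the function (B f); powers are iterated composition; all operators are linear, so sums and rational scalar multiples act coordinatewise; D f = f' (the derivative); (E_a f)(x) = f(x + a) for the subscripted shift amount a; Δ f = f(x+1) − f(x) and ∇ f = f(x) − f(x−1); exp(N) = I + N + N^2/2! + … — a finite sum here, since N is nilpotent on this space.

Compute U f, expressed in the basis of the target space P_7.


order-1 term: -5x^4 + 5x^3 - (115/3)x^2 + (95/6)x - 1783/162
order-2 term: -20x^3 + 30x^2 - (965/6)x + 70
order-3 term: -40x^2 + 60x - 505/3
order-4 term: -40x + 40
order-5 term: -16
the series for exp(E_{-4/3} D + Δ E_{1/3}) f terminates at order 5
exp(E_{-4/3} D + Δ E_{1/3}) f = -(1/2)x^5 - 5x^4 - 15x^3 - (145/3)x^2 - (251/2)x - 13825/162

the image equals g(x) = -(1/2)x^5 - 5x^4 - 15x^3 - (145/3)x^2 - (251/2)x - 13825/162


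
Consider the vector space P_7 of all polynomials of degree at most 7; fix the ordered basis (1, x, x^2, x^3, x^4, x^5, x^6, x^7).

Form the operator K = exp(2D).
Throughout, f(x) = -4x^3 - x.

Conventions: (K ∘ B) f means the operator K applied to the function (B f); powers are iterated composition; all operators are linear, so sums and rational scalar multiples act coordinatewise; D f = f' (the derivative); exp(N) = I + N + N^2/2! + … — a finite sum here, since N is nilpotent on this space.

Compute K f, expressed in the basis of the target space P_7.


order-1 term: -24x^2 - 2
order-2 term: -48x
order-3 term: -32
the series for exp(2D) f terminates at order 3
exp(2D) f = -4x^3 - 24x^2 - 49x - 34

the image equals g(x) = -4x^3 - 24x^2 - 49x - 34


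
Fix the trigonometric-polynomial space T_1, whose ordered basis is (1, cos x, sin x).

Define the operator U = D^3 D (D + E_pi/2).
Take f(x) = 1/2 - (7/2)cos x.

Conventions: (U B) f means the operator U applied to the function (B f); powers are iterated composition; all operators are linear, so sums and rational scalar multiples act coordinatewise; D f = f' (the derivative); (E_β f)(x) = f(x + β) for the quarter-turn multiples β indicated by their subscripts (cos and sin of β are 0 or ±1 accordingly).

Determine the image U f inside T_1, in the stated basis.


D f = (7/2)sin x
E_pi/2 f = 1/2 + (7/2)sin x
(D + E_pi/2) f = 1/2 + 7sin x
D (D + E_pi/2) f = 7cos x
D D (D + E_pi/2) f = -7sin x
D D D (D + E_pi/2) f = -7cos x
D D D D (D + E_pi/2) f = 7sin x

g(x) = 7sin x


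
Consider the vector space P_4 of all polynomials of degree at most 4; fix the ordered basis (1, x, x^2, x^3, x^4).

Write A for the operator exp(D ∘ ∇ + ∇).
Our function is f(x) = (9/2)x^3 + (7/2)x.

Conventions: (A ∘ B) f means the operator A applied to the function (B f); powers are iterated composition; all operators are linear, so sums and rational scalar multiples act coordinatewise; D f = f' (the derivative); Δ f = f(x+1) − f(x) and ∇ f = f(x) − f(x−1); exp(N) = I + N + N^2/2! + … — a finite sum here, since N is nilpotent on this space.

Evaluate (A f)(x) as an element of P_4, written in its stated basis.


order-1 term: (27/2)x^2 + (27/2)x - 11/2
order-2 term: (27/2)x + 27/2
order-3 term: 9/2
the series for exp(D ∘ ∇ + ∇) f terminates at order 3
exp(D ∘ ∇ + ∇) f = (9/2)x^3 + (27/2)x^2 + (61/2)x + 25/2

the result is g(x) = (9/2)x^3 + (27/2)x^2 + (61/2)x + 25/2


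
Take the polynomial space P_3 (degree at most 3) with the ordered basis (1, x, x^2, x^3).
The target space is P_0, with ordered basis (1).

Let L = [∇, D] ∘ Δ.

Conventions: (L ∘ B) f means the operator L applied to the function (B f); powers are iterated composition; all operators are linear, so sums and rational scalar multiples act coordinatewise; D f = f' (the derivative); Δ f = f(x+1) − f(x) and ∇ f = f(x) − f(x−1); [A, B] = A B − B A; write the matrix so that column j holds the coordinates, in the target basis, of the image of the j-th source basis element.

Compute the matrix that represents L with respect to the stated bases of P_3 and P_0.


the matrix is [[0, 0, 0, 0]] (rows listed top to bottom)

image of 1: 0
image of x: 0
image of x^2: 0
image of x^3: 0
each image's coordinates form column j of the matrix


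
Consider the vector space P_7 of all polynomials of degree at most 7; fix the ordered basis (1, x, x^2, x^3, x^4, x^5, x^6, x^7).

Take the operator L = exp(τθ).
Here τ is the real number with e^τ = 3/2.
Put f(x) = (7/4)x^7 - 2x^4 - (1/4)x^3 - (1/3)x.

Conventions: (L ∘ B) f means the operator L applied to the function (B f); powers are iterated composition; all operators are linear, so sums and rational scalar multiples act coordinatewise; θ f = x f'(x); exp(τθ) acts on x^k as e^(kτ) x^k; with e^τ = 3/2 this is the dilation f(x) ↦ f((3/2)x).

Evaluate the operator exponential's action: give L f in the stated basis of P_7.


exp(τθ) x^k = e^(kτ) x^k; with e^τ = 3/2 this sends x^k to (3/2)^k x^k
x ↦ 3/2 x
x^3 ↦ 27/8 x^3
x^4 ↦ 81/16 x^4
x^7 ↦ 2187/128 x^7
applying this coordinatewise to f: exp(τθ) f = (15309/512)x^7 - (81/8)x^4 - (27/32)x^3 - (1/2)x

the image equals g(x) = (15309/512)x^7 - (81/8)x^4 - (27/32)x^3 - (1/2)x


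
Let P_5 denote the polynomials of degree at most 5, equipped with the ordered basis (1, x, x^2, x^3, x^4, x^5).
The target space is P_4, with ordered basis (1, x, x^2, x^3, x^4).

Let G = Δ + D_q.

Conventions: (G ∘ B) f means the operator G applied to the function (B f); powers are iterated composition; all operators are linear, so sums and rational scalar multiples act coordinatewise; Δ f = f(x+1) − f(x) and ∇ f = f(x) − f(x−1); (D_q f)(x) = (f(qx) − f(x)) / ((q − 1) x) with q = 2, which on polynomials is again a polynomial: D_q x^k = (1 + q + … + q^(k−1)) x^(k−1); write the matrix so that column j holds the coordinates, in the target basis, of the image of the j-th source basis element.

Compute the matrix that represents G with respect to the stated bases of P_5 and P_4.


the matrix is [[0, 2, 1, 1, 1, 1]; [0, 0, 5, 3, 4, 5]; [0, 0, 0, 10, 6, 10]; [0, 0, 0, 0, 19, 10]; [0, 0, 0, 0, 0, 36]] (rows listed top to bottom)

image of 1: 0
image of x: 2
image of x^2: 5x + 1
image of x^3: 10x^2 + 3x + 1
image of x^4: 19x^3 + 6x^2 + 4x + 1
image of x^5: 36x^4 + 10x^3 + 10x^2 + 5x + 1
each image's coordinates form column j of the matrix


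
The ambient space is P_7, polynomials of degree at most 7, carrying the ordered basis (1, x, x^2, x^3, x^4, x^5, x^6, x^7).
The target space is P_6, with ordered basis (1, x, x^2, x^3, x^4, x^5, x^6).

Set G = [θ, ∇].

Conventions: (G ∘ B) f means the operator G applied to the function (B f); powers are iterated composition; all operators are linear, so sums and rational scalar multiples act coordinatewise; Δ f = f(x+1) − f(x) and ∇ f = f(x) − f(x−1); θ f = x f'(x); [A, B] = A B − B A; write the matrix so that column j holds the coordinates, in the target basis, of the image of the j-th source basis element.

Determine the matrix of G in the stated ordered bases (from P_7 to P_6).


the matrix is [[0, -1, 2, -3, 4, -5, 6, -7]; [0, 0, -2, 6, -12, 20, -30, 42]; [0, 0, 0, -3, 12, -30, 60, -105]; [0, 0, 0, 0, -4, 20, -60, 140]; [0, 0, 0, 0, 0, -5, 30, -105]; [0, 0, 0, 0, 0, 0, -6, 42]; [0, 0, 0, 0, 0, 0, 0, -7]] (rows listed top to bottom)

image of 1: 0
image of x: -1
image of x^2: -2x + 2
image of x^3: -3x^2 + 6x - 3
image of x^4: -4x^3 + 12x^2 - 12x + 4
image of x^5: -5x^4 + 20x^3 - 30x^2 + 20x - 5
image of x^6: -6x^5 + 30x^4 - 60x^3 + 60x^2 - 30x + 6
image of x^7: -7x^6 + 42x^5 - 105x^4 + 140x^3 - 105x^2 + 42x - 7
each image's coordinates form column j of the matrix


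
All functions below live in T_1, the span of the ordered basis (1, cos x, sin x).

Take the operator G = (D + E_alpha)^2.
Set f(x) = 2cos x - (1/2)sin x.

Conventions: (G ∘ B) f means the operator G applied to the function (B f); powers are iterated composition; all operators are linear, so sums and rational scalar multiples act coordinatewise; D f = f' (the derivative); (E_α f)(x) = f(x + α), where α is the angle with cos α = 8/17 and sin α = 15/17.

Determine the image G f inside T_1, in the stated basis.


the image equals g(x) = -(128/17)cos x - (32/17)sin x

D f = -(1/2)cos x - 2sin x
E_alpha f = (1/2)cos x - 2sin x
(D + E_alpha) f = -4sin x
D (D + E_alpha) f = -4cos x
E_alpha (D + E_alpha) f = -(60/17)cos x - (32/17)sin x
(D + E_alpha) (D + E_alpha) f = -(128/17)cos x - (32/17)sin x


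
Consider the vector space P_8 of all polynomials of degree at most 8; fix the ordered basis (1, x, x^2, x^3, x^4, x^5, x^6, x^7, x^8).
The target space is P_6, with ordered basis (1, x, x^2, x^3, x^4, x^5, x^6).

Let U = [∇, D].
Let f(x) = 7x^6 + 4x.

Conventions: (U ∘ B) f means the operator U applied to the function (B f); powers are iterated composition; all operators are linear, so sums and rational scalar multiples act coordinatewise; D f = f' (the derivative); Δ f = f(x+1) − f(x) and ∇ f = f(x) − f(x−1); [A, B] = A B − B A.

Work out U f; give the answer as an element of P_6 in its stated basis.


D f = 42x^5 + 4
∇ D f = 210x^4 - 420x^3 + 420x^2 - 210x + 42
∇ f = 42x^5 - 105x^4 + 140x^3 - 105x^2 + 42x - 3
D ∇ f = 210x^4 - 420x^3 + 420x^2 - 210x + 42
[∇, D] f = 0

g(x) = 0


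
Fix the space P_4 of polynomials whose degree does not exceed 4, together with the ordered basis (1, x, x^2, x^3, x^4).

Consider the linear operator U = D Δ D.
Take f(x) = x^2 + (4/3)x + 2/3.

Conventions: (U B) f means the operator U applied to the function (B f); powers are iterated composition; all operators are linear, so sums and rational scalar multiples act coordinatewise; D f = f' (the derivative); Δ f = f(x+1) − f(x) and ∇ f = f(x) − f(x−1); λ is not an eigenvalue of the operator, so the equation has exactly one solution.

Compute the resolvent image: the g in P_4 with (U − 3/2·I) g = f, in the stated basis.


the image equals g(x) = -(2/3)x^2 - (8/9)x - 4/9

write g with unknown coordinates in the stated basis and equate coefficients in (U − 3/2·I) g = f
solving from the highest basis element down gives g = -(2/3)x^2 - (8/9)x - 4/9
check: U g = 0
so U g − 3/2·g = x^2 + (4/3)x + 2/3 = f ✓


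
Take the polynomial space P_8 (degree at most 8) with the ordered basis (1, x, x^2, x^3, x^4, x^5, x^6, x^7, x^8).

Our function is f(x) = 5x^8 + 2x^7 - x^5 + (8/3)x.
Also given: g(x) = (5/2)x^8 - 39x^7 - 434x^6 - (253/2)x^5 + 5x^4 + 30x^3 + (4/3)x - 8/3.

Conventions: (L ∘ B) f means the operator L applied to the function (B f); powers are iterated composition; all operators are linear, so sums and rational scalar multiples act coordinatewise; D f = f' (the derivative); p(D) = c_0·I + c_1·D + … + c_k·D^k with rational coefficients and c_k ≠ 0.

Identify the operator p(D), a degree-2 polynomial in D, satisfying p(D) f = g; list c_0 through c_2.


D^0 f = 5x^8 + 2x^7 - x^5 + (8/3)x
D^1 f = 40x^7 + 14x^6 - 5x^4 + 8/3
D^2 f = 280x^6 + 84x^5 - 20x^3
matching coefficients of g against c_0 f + c_1 Df + … from the top degree down determines the c_i
solution: c_0 = 1/2, c_1 = -1, c_2 = -3/2

p(D) = (1/2)·I − D − (3/2)·D^2, i.e. c_0 = 1/2, c_1 = -1, c_2 = -3/2


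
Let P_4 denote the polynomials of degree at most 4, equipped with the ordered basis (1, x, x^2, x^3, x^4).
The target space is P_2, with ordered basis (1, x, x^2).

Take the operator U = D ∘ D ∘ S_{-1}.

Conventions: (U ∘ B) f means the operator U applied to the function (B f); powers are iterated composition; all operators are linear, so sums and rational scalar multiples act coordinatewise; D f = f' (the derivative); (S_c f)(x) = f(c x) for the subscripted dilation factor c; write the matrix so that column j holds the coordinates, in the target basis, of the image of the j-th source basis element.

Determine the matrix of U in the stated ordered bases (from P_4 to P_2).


image of 1: 0
image of x: 0
image of x^2: 2
image of x^3: -6x
image of x^4: 12x^2
each image's coordinates form column j of the matrix

the matrix is [[0, 0, 2, 0, 0]; [0, 0, 0, -6, 0]; [0, 0, 0, 0, 12]] (rows listed top to bottom)


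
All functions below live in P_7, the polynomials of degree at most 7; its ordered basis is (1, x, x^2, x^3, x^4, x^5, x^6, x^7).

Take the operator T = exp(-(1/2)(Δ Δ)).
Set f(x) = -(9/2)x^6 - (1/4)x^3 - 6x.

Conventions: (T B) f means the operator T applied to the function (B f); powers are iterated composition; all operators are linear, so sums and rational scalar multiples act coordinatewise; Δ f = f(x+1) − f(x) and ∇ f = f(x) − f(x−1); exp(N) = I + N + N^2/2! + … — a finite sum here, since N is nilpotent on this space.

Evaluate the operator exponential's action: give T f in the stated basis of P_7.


the image equals g(x) = -(9/2)x^6 + (135/2)x^4 + (1079/4)x^3 + 270x^2 - (1641/4)x - 2679/4

order-1 term: (135/2)x^4 + 270x^3 + (945/2)x^2 + (1623/4)x + 561/4
order-2 term: -(405/2)x^2 - 810x - 1755/2
order-3 term: 135/2
the series for exp(-(1/2)(Δ Δ)) f terminates at order 3
exp(-(1/2)(Δ Δ)) f = -(9/2)x^6 + (135/2)x^4 + (1079/4)x^3 + 270x^2 - (1641/4)x - 2679/4


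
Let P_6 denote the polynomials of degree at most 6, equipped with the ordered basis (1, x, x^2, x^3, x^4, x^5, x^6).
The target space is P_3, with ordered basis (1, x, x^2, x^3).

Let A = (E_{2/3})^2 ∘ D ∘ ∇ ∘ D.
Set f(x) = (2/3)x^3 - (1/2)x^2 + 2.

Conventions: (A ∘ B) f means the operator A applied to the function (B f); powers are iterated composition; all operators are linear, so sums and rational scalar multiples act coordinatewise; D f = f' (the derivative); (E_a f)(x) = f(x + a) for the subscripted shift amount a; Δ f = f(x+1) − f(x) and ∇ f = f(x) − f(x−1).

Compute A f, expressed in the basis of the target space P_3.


the result is g(x) = 4

D f = 2x^2 - x
∇ D f = 4x - 3
D ∇ D f = 4
E_{2/3} (D ∘ ∇) D f = 4
E_{2/3} E_{2/3} (D ∘ ∇) D f = 4


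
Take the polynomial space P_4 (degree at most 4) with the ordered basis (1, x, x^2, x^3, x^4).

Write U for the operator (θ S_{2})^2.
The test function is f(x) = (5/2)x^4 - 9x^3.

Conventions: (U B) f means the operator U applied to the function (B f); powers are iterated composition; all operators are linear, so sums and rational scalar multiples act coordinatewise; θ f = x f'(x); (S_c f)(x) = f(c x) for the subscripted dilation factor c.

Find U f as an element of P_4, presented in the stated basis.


S_{2} f = 40x^4 - 72x^3
θ S_{2} f = 160x^4 - 216x^3
S_{2} (θ S_{2}) f = 2560x^4 - 1728x^3
θ S_{2} (θ S_{2}) f = 10240x^4 - 5184x^3

g(x) = 10240x^4 - 5184x^3


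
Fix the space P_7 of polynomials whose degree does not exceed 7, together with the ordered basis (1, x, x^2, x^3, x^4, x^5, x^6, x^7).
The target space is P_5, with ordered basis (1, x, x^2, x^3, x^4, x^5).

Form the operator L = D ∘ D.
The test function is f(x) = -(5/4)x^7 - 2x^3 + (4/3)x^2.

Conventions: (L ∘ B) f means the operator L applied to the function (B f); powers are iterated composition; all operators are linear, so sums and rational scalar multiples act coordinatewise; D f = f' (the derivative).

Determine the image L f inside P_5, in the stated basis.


g(x) = -(105/2)x^5 - 12x + 8/3

D f = -(35/4)x^6 - 6x^2 + (8/3)x
D D f = -(105/2)x^5 - 12x + 8/3


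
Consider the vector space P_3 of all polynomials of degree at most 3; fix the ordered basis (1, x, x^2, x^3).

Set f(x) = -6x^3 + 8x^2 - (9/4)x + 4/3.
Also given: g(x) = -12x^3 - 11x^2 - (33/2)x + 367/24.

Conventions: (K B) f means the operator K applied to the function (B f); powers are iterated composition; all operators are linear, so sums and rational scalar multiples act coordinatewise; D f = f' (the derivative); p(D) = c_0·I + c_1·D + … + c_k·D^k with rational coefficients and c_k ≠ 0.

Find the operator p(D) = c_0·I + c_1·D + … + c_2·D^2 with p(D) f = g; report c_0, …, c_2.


p(D) = 2·I + (3/2)·D + D^2, i.e. c_0 = 2, c_1 = 3/2, c_2 = 1

D^0 f = -6x^3 + 8x^2 - (9/4)x + 4/3
D^1 f = -18x^2 + 16x - 9/4
D^2 f = -36x + 16
matching coefficients of g against c_0 f + c_1 Df + … from the top degree down determines the c_i
solution: c_0 = 2, c_1 = 3/2, c_2 = 1


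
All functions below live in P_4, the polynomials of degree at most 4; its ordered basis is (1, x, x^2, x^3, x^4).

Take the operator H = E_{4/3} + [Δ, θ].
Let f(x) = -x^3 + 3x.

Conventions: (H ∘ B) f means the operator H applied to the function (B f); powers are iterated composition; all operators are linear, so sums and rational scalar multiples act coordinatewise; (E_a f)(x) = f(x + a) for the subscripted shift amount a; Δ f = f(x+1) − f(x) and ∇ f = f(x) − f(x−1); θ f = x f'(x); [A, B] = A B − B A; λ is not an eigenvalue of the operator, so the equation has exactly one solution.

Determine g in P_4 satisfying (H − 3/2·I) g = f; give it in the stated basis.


write g with unknown coordinates in the stated basis and equate coefficients in (H − 3/2·I) g = f
solving from the highest basis element down gives g = 2x^3 + 28x^2 + (902/3)x + 44176/27
check: H g = 2x^3 + 42x^2 + 454x + 22088/9
so H g − 3/2·g = -x^3 + 3x = f ✓

g(x) = 2x^3 + 28x^2 + (902/3)x + 44176/27


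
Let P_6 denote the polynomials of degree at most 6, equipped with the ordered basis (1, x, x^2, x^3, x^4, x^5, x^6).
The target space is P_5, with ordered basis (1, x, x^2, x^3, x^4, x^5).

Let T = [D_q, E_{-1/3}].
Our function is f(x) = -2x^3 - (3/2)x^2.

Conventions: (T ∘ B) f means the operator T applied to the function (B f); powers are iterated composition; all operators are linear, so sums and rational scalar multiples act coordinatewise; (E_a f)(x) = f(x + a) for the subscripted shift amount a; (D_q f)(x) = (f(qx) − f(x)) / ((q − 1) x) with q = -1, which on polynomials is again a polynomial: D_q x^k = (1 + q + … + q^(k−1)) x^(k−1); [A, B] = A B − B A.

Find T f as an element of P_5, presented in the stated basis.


E_{-1/3} f = -2x^3 + (1/2)x^2 + (1/3)x - 5/54
D_q E_{-1/3} f = -2x^2 + 1/3
D_q f = -2x^2
E_{-1/3} D_q f = -2x^2 + (4/3)x - 2/9
[D_q, E_{-1/3}] f = -(4/3)x + 5/9

the result is g(x) = -(4/3)x + 5/9


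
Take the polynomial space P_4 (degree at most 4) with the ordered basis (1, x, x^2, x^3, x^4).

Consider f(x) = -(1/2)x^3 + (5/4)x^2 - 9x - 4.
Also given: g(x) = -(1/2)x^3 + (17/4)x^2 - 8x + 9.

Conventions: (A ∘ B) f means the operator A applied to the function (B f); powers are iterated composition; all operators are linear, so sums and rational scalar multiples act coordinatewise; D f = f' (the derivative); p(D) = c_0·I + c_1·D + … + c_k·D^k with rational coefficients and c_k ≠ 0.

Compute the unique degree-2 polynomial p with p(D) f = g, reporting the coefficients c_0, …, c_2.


c_0 = 1, c_1 = -2, c_2 = -2

D^0 f = -(1/2)x^3 + (5/4)x^2 - 9x - 4
D^1 f = -(3/2)x^2 + (5/2)x - 9
D^2 f = -3x + 5/2
matching coefficients of g against c_0 f + c_1 Df + … from the top degree down determines the c_i
solution: c_0 = 1, c_1 = -2, c_2 = -2


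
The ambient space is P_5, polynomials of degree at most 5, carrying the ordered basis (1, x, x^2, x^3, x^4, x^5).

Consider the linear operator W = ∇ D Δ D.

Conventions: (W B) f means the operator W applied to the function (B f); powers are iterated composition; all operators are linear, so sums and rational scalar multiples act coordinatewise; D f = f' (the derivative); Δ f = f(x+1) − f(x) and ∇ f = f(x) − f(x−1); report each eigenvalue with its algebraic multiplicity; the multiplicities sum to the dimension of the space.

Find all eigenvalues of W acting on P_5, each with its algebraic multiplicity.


image of 1: 0
image of x: 0
image of x^2: 0
image of x^3: 0
image of x^4: 24
image of x^5: 120x
the matrix is upper triangular; its diagonal is (0, 0, 0, 0, 0, 0)
for a triangular matrix the eigenvalues are the diagonal entries, with algebraic multiplicity their repetition count

λ = 0 (multiplicity 6)


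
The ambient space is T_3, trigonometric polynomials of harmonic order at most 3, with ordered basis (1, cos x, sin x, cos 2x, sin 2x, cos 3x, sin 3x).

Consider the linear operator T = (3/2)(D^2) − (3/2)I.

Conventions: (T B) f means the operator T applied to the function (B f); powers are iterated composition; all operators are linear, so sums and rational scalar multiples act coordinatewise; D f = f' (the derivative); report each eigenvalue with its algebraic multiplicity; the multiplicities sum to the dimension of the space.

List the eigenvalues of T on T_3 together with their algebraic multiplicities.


λ = -15 (multiplicity 2), λ = -15/2 (multiplicity 2), λ = -3 (multiplicity 2), λ = -3/2 (multiplicity 1)

image of 1: -3/2
image of cos x: -3cos x
image of sin x: -3sin x
image of cos 2x: -(15/2)cos 2x
image of sin 2x: -(15/2)sin 2x
image of cos 3x: -15cos 3x
image of sin 3x: -15sin 3x
the matrix is diagonal; its diagonal is (-3/2, -3, -3, -15/2, -15/2, -15, -15)
for a triangular matrix the eigenvalues are the diagonal entries, with algebraic multiplicity their repetition count


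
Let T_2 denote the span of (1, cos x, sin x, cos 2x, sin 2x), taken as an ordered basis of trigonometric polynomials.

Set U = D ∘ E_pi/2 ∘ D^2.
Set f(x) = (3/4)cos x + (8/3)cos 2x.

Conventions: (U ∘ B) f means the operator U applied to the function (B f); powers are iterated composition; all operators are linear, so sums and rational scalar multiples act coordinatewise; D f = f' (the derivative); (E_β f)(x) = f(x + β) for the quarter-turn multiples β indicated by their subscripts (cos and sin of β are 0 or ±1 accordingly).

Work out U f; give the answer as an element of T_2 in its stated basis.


D f = -(3/4)sin x - (16/3)sin 2x
D D f = -(3/4)cos x - (32/3)cos 2x
E_pi/2 D^2 f = (3/4)sin x + (32/3)cos 2x
D E_pi/2 D^2 f = (3/4)cos x - (64/3)sin 2x

g(x) = (3/4)cos x - (64/3)sin 2x


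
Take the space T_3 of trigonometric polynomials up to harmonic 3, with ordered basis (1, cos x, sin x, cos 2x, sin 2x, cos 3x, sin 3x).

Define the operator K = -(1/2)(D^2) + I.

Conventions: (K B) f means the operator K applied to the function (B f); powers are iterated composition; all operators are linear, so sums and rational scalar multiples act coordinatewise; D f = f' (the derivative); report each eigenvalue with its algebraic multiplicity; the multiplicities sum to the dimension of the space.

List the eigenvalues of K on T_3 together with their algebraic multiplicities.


λ = 1 (multiplicity 1), λ = 3/2 (multiplicity 2), λ = 3 (multiplicity 2), λ = 11/2 (multiplicity 2)

image of 1: 1
image of cos x: (3/2)cos x
image of sin x: (3/2)sin x
image of cos 2x: 3cos 2x
image of sin 2x: 3sin 2x
image of cos 3x: (11/2)cos 3x
image of sin 3x: (11/2)sin 3x
the matrix is diagonal; its diagonal is (1, 3/2, 3/2, 3, 3, 11/2, 11/2)
for a triangular matrix the eigenvalues are the diagonal entries, with algebraic multiplicity their repetition count


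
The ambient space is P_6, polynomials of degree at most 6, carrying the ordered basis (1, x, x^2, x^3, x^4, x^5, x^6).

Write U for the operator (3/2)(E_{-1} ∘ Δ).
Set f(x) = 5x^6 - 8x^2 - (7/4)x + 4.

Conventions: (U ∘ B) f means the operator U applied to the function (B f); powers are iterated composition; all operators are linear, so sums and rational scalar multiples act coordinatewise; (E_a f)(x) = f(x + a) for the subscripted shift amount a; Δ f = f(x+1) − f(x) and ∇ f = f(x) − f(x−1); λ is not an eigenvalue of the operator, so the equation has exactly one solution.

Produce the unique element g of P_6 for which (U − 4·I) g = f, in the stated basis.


write g with unknown coordinates in the stated basis and equate coefficients in (U − 4·I) g = f
solving from the highest basis element down gives g = -(5/4)x^6 - (45/16)x^5 + (225/128)x^4 + (975/256)x^3 - (2429/2048)x^2 + (2957/8192)x - 15517/65536
check: U g = -(45/4)x^5 + (225/32)x^4 + (975/64)x^3 - (6525/512)x^2 - (627/2048)x + 50019/16384
so U g − 4·g = 5x^6 - 8x^2 - (7/4)x + 4 = f ✓

the image equals g(x) = -(5/4)x^6 - (45/16)x^5 + (225/128)x^4 + (975/256)x^3 - (2429/2048)x^2 + (2957/8192)x - 15517/65536


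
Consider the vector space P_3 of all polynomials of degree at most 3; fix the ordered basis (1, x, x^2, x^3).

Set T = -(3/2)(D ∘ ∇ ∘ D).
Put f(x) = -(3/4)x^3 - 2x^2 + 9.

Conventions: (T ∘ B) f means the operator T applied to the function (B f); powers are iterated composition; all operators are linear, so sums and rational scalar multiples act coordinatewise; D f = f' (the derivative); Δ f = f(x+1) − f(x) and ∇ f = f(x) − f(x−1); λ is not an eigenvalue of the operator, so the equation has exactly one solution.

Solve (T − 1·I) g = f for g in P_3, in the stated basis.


g(x) = (3/4)x^3 + 2x^2 - 63/4

write g with unknown coordinates in the stated basis and equate coefficients in (T − 1·I) g = f
solving from the highest basis element down gives g = (3/4)x^3 + 2x^2 - 63/4
check: T g = -27/4
so T g − 1·g = -(3/4)x^3 - 2x^2 + 9 = f ✓


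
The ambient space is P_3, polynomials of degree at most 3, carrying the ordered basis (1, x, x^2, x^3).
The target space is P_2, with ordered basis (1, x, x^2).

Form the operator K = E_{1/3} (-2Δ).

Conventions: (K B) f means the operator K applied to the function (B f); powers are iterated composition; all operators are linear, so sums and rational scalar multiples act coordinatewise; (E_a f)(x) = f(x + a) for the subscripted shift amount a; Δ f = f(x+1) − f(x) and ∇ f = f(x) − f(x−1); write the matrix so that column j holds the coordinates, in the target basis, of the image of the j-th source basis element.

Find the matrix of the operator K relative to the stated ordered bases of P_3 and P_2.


the matrix is [[0, -2, -10/3, -14/3]; [0, 0, -4, -10]; [0, 0, 0, -6]] (rows listed top to bottom)

image of 1: 0
image of x: -2
image of x^2: -4x - 10/3
image of x^3: -6x^2 - 10x - 14/3
each image's coordinates form column j of the matrix


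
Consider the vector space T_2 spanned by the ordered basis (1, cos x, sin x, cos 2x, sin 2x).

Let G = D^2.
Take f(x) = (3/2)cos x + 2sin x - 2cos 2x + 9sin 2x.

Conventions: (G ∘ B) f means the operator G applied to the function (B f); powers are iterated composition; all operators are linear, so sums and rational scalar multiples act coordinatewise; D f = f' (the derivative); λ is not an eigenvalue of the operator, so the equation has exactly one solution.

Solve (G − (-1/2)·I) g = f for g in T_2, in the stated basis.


g(x) = -3cos x - 4sin x + (4/7)cos 2x - (18/7)sin 2x

write g with unknown coordinates in the stated basis and equate coefficients in (G − (-1/2)·I) g = f
solving from the highest basis element down gives g = -3cos x - 4sin x + (4/7)cos 2x - (18/7)sin 2x
check: G g = 3cos x + 4sin x - (16/7)cos 2x + (72/7)sin 2x
so G g − (-1/2)·g = (3/2)cos x + 2sin x - 2cos 2x + 9sin 2x = f ✓


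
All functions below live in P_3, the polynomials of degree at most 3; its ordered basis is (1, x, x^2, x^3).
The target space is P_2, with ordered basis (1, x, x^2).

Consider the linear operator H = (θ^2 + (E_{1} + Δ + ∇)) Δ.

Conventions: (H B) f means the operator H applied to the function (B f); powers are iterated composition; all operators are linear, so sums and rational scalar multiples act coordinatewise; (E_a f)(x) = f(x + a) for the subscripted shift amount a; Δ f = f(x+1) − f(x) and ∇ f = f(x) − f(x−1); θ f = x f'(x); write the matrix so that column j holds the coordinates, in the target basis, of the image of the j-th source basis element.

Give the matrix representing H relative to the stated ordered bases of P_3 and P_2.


image of 1: 0
image of x: 1
image of x^2: 4x + 7
image of x^3: 15x^2 + 24x + 13
each image's coordinates form column j of the matrix

the matrix is [[0, 1, 7, 13]; [0, 0, 4, 24]; [0, 0, 0, 15]] (rows listed top to bottom)


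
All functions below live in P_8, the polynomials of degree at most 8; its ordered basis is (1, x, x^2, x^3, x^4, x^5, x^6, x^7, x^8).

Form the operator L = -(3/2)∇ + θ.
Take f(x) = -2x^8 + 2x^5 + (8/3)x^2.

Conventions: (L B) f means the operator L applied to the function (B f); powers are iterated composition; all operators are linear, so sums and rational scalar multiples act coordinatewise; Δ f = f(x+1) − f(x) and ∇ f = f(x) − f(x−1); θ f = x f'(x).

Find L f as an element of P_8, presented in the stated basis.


∇ f = -16x^7 + 56x^6 - 112x^5 + 150x^4 - 132x^3 + 76x^2 - (62/3)x + 4/3
(-(3/2)∇) f = 24x^7 - 84x^6 + 168x^5 - 225x^4 + 198x^3 - 114x^2 + 31x - 2
θ f = -16x^8 + 10x^5 + (16/3)x^2
(-(3/2)∇ + θ) f = -16x^8 + 24x^7 - 84x^6 + 178x^5 - 225x^4 + 198x^3 - (326/3)x^2 + 31x - 2

g(x) = -16x^8 + 24x^7 - 84x^6 + 178x^5 - 225x^4 + 198x^3 - (326/3)x^2 + 31x - 2


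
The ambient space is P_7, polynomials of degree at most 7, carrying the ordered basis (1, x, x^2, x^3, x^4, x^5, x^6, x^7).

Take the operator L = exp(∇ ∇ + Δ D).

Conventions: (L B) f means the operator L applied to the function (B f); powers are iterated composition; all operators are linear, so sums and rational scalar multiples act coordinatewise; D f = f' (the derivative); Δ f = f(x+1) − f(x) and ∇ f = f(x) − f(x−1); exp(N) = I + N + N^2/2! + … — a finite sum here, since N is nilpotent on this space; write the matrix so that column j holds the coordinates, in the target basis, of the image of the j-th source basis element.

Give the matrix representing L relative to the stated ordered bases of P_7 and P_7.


image of 1: 1
image of x: x
image of x^2: x^2 + 4
image of x^3: x^3 + 12x - 3
image of x^4: x^4 + 24x^2 - 12x + 66
image of x^5: x^5 + 40x^3 - 30x^2 + 330x - 145
image of x^6: x^6 + 60x^4 - 60x^3 + 990x^2 - 870x + 2198
image of x^7: x^7 + 84x^5 - 105x^4 + 2310x^3 - 3045x^2 + 15386x - 9149
each image's coordinates form column j of the matrix

the matrix is [[1, 0, 4, -3, 66, -145, 2198, -9149]; [0, 1, 0, 12, -12, 330, -870, 15386]; [0, 0, 1, 0, 24, -30, 990, -3045]; [0, 0, 0, 1, 0, 40, -60, 2310]; [0, 0, 0, 0, 1, 0, 60, -105]; [0, 0, 0, 0, 0, 1, 0, 84]; [0, 0, 0, 0, 0, 0, 1, 0]; [0, 0, 0, 0, 0, 0, 0, 1]] (rows listed top to bottom)


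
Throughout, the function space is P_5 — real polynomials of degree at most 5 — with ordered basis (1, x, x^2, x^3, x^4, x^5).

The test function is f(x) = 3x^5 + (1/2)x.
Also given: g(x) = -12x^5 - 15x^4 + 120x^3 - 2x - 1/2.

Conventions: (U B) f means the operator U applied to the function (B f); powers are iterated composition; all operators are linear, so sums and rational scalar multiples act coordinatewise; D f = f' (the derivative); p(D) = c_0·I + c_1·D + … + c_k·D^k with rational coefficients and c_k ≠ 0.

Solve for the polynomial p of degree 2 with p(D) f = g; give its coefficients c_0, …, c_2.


c_0 = -4, c_1 = -1, c_2 = 2

D^0 f = 3x^5 + (1/2)x
D^1 f = 15x^4 + 1/2
D^2 f = 60x^3
matching coefficients of g against c_0 f + c_1 Df + … from the top degree down determines the c_i
solution: c_0 = -4, c_1 = -1, c_2 = 2


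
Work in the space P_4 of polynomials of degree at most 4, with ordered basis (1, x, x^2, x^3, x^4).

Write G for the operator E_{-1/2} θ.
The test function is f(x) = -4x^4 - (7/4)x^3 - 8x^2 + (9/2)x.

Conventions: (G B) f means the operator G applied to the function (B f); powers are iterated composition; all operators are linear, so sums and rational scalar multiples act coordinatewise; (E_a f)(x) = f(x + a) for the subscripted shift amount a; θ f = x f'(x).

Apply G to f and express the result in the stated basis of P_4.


the image equals g(x) = -16x^4 + (107/4)x^3 - (257/8)x^2 + (393/16)x - 211/32

θ f = -16x^4 - (21/4)x^3 - 16x^2 + (9/2)x
E_{-1/2} θ f = -16x^4 + (107/4)x^3 - (257/8)x^2 + (393/16)x - 211/32


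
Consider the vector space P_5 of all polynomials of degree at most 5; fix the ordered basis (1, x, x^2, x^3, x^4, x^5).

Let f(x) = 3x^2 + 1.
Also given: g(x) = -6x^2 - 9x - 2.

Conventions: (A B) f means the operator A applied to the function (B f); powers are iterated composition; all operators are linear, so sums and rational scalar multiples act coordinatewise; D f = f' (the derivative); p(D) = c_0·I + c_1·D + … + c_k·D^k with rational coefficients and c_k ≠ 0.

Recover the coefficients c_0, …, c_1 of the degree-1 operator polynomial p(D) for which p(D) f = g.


D^0 f = 3x^2 + 1
D^1 f = 6x
matching coefficients of g against c_0 f + c_1 Df + … from the top degree down determines the c_i
solution: c_0 = -2, c_1 = -3/2

c_0 = -2, c_1 = -3/2


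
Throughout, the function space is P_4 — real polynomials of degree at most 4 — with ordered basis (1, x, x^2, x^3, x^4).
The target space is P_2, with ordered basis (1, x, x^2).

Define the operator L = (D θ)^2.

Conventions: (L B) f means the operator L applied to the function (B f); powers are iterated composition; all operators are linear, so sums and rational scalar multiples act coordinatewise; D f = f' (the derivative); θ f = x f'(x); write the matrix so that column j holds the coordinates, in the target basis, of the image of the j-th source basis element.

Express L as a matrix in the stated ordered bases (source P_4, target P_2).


image of 1: 0
image of x: 0
image of x^2: 4
image of x^3: 36x
image of x^4: 144x^2
each image's coordinates form column j of the matrix

the matrix is [[0, 0, 4, 0, 0]; [0, 0, 0, 36, 0]; [0, 0, 0, 0, 144]] (rows listed top to bottom)


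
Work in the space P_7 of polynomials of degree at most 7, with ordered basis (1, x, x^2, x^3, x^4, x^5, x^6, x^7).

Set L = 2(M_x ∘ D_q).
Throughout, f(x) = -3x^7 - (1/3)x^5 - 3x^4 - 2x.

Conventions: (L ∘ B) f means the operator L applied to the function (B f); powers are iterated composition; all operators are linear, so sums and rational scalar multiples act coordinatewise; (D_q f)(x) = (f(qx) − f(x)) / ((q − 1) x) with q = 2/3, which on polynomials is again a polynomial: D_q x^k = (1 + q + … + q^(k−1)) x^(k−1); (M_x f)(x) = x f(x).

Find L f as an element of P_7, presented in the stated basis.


D_q f = -(2059/243)x^6 - (211/243)x^4 - (65/9)x^3 - 2
M_x D_q f = -(2059/243)x^7 - (211/243)x^5 - (65/9)x^4 - 2x
(2(M_x ∘ D_q)) f = -(4118/243)x^7 - (422/243)x^5 - (130/9)x^4 - 4x

the image equals g(x) = -(4118/243)x^7 - (422/243)x^5 - (130/9)x^4 - 4x
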